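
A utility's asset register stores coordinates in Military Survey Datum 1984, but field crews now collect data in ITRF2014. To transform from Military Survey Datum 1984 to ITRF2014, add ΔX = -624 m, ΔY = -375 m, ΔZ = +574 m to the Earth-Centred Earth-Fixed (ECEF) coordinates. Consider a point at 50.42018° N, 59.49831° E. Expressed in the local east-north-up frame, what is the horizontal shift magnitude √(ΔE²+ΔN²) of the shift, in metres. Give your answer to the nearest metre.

926 m

At φ = 50.42018°, λ = 59.49831°: sin φ = 0.770738, cos φ = 0.637153, sin λ = 0.861614, cos λ = 0.507564.
ΔE = −sin λ·ΔX + cos λ·ΔY = −(0.861614)·(-624) + (0.507564)·(-375) = 347.31 m.
ΔN = −sin φ cos λ·ΔX − sin φ sin λ·ΔY + cos φ·ΔZ = −(0.770738)(0.507564)(-624) − (0.770738)(0.861614)(-375) + (0.637153)(574) = 858.86 m.
Horizontal magnitude = √(ΔE² + ΔN²) = √(347.31² + 858.86²) = 926.43 m.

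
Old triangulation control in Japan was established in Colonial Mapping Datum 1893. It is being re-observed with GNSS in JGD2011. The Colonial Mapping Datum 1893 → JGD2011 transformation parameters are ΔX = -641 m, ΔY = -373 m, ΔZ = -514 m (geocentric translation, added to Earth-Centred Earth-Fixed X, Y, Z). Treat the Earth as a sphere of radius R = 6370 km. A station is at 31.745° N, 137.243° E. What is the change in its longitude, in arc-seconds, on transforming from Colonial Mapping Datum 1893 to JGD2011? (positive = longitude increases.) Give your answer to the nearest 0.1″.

Δλ = 27.0″

sin φ = 0.526140, cos φ = 0.850398, sin λ = 0.678890, cos λ = -0.734240.
East component: ΔE = −sin λ·ΔX + cos λ·ΔY = −(0.678890)(-641) + (-0.734240)(-373) = 709.04 m.
1° of latitude spans πR/180 = 111177 m; at latitude φ, 1° of longitude spans that × cos φ = 94545.1 m, so Δλ = 709.04 / 94545.1 × 3600 = 26.998″.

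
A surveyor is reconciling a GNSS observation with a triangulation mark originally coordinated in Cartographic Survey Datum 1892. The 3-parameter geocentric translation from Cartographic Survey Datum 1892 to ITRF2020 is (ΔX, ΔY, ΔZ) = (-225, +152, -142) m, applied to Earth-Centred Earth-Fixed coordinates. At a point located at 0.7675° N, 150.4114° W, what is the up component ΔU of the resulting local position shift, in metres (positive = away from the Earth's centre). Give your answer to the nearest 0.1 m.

ΔU = 118.7 m

The local up (radial) axis is (cos φ cos λ, cos φ sin λ, sin φ), giving ΔU = 195.641 − 75.046 − 1.902 = 118.69 m.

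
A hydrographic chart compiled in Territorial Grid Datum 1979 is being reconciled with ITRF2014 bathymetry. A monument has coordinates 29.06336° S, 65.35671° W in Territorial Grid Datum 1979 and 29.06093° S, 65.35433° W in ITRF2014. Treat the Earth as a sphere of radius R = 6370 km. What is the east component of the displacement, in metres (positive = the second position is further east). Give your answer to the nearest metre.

Δφ = -29.06093° − -29.06336° = +0.00243°; Δλ = -65.35433° − -65.35671° = +0.00238°.
1° along a meridian = πR/180 = 111177 m.
ΔN = Δφ × 111177 = 270.2 m; ΔE = Δλ × 111177 × cos(-29.06336°) = +0.00238 × 111177 × 0.874083 = 231.3 m.

ΔE = 231 m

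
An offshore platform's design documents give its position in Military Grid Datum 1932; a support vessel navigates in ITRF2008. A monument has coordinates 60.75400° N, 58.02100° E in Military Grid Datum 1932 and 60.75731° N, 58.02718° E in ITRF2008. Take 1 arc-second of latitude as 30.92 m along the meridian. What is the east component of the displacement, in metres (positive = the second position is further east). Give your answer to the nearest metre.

Δφ = 60.75731° − 60.75400° = +0.00331°; Δλ = 58.02718° − 58.02100° = +0.00618°.
1° of latitude = 3600 × 30.92 = 111312 m.
ΔN = Δφ × 111312 = 368.4 m; ΔE = Δλ × 111312 × cos(60.75400°) = +0.00618 × 111312 × 0.488560 = 336.1 m.

ΔE = 336 m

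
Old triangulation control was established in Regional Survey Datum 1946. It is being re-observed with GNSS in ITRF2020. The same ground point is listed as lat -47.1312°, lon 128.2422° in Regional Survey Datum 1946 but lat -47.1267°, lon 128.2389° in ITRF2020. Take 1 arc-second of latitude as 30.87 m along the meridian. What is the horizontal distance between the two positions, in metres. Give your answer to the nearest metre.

559 m

Δφ = -47.1267° − -47.1312° = +0.0045°; Δλ = 128.2389° − 128.2422° = -0.0033°.
1° of latitude = 3600 × 30.87 = 111132 m.
ΔN = Δφ × 111132 = 500.1 m; ΔE = Δλ × 111132 × cos(-47.1312°) = -0.0033 × 111132 × 0.680322 = -249.5 m.
Distance = √(ΔE² + ΔN²) = √((-249.5)² + 500.1²) = 558.9 m.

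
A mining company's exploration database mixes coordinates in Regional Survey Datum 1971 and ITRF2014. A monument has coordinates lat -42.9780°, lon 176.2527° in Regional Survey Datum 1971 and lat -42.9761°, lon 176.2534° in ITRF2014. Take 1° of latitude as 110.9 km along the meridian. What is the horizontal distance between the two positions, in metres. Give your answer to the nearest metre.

Δφ = -42.9761° − -42.9780° = +0.0019°; Δλ = 176.2534° − 176.2527° = +0.0007°.
ΔN = Δφ × 110900 = 210.7 m; ΔE = Δλ × 110900 × cos(-42.9780°) = +0.0007 × 110900 × 0.731616 = 56.8 m.
Distance = √(ΔE² + ΔN²) = √(56.8² + 210.7²) = 218.2 m.

218 m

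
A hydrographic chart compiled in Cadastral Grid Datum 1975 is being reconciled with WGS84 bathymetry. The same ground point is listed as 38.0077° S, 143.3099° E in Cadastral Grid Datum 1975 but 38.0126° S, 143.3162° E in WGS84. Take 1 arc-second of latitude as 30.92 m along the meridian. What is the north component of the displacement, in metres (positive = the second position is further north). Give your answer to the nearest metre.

ΔN = -545 m

Δφ = -38.0126° − -38.0077° = -0.0049°; Δλ = 143.3162° − 143.3099° = +0.0063°.
1° of latitude = 3600 × 30.92 = 111312 m.
ΔN = Δφ × 111312 = -545.4 m; ΔE = Δλ × 111312 × cos(-38.0077°) = +0.0063 × 111312 × 0.787928 = 552.5 m.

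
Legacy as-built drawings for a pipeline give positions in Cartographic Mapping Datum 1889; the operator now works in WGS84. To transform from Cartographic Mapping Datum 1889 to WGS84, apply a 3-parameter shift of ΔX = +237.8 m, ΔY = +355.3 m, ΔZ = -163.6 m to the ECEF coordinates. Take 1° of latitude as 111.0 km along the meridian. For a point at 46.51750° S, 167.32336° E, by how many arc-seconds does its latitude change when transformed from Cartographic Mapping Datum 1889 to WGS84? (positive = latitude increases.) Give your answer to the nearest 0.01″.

Δφ = -7.28″

sin φ = -0.725585, cos φ = 0.688133, sin λ = 0.219448, cos λ = -0.975624.
North component: ΔN = −sin φ cos λ·ΔX − sin φ sin λ·ΔY + cos φ·ΔZ = −(-0.725585)(-0.975624)(237.8) − (-0.725585)(0.219448)(355.3) + (0.688133)(-163.6) = -224.34 m.
1° of latitude spans 111000 m, so Δφ = -224.34 / 111000 × 3600 = -7.276″.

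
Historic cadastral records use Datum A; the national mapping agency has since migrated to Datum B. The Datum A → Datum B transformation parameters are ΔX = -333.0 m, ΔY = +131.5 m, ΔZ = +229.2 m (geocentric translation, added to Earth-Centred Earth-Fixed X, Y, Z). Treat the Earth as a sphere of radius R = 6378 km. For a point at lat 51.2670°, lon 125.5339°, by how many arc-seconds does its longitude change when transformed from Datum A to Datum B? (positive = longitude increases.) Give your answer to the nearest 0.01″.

sin φ = 0.780070, cos φ = 0.625692, sin λ = 0.813772, cos λ = -0.581185.
East component: ΔE = −sin λ·ΔX + cos λ·ΔY = −(0.813772)(-333.0) + (-0.581185)(131.5) = 194.56 m.
1° of latitude spans πR/180 = 111317 m; at latitude φ, 1° of longitude spans that × cos φ = 69650.2 m, so Δλ = 194.56 / 69650.2 × 3600 = 10.056″.

Δλ = 10.06″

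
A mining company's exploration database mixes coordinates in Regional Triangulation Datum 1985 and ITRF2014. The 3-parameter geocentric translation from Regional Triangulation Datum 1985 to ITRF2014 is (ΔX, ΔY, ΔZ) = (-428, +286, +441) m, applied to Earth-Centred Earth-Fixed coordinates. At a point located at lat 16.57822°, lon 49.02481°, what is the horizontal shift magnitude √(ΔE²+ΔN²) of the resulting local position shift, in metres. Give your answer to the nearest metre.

675 m

The local east axis at (φ, λ) is (−sin λ, cos λ, 0), so ΔE = −sin(49.02481°)·(-428) + cos(49.02481°)·286 = 510.68 m.
The local north axis is (−sin φ cos λ, −sin φ sin λ, cos φ), giving ΔN = 80.077 − 61.610 + 422.668 = 441.14 m.
Horizontal magnitude = √(ΔE² + ΔN²) = √(510.68² + 441.14²) = 674.83 m.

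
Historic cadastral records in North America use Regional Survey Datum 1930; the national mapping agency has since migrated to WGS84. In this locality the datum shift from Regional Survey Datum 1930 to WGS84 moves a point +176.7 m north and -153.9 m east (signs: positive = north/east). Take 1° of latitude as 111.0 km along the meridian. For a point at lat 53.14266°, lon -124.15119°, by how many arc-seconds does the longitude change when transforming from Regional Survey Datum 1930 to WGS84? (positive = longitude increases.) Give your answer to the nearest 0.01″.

At latitude 53.14266°, cos φ = 0.599825.
1° of longitude at this latitude = 111.0 × cos φ = 66.58 km, so Δλ = -153.9 / 66580.5 = -0.0023115° = -8.321″.

Δλ = -8.32″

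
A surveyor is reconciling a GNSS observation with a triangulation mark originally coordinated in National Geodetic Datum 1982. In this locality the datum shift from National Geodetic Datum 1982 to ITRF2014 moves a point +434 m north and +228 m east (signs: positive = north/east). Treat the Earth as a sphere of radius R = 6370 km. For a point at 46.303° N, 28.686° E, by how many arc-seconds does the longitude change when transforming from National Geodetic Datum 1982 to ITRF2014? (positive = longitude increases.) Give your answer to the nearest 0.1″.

At latitude 46.303°, cos φ = 0.690845.
One radian of longitude at latitude φ spans R cos φ, so Δλ = ΔE / (R cos φ) = 228.0 / (6370000 × 0.690845) = 5.1810e-05 rad = 10.687″.

Δλ = 10.7″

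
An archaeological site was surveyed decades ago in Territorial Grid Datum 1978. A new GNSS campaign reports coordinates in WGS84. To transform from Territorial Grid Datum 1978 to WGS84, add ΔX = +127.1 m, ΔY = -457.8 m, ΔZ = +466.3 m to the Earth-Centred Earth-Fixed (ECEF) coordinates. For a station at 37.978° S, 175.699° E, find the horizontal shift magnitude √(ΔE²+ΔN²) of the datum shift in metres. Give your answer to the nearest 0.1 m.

521.4 m

The local east axis at (φ, λ) is (−sin λ, cos λ, 0), so ΔE = −sin(175.699°)·127.1 + cos(175.699°)·(-457.8) = 446.98 m.
The local north axis is (−sin φ cos λ, −sin φ sin λ, cos φ), giving ΔN = -77.992 − 21.127 + 367.560 = 268.44 m.
Horizontal magnitude = √(ΔE² + ΔN²) = √(446.98² + 268.44²) = 521.39 m.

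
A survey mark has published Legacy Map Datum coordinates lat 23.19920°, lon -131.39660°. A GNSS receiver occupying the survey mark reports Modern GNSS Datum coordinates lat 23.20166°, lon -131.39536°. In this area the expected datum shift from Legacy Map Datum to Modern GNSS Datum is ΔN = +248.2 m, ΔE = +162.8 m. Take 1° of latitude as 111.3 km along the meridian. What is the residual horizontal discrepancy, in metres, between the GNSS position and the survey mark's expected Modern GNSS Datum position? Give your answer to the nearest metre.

Observed coordinate differences: Δφ = +0.00246°, Δλ = +0.00124°.
Converting to metres (1° lat = 111300 m, cos φ = 0.919141): observed ΔN = 273.8 m, observed ΔE = 126.9 m.
Subtracting the expected shift leaves a residual of 273.8 − (248.2) = 25.6 m north and 126.9 − (162.8) = -35.9 m east.
Residual distance = √(25.6² + (-35.9)²) = 44.1 m.

44 m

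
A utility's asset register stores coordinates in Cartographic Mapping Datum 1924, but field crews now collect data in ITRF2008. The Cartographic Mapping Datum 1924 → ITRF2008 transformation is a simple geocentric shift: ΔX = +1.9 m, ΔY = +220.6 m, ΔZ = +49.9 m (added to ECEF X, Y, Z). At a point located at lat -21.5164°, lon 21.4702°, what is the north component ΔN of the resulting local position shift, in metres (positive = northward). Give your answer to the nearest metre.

ΔN = 77 m

The local north axis is (−sin φ cos λ, −sin φ sin λ, cos φ), giving ΔN = 0.649 + 29.614 + 46.423 = 76.69 m.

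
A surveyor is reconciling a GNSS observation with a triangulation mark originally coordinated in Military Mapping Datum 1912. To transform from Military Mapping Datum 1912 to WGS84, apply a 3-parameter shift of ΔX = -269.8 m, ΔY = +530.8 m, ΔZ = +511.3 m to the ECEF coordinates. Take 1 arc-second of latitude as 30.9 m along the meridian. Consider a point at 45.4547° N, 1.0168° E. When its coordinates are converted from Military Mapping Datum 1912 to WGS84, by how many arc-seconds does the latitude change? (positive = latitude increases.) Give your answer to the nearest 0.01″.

Δφ = 17.61″

sin φ = 0.712696, cos φ = 0.701473, sin λ = 0.017746, cos λ = 0.999843.
North component: ΔN = −sin φ cos λ·ΔX − sin φ sin λ·ΔY + cos φ·ΔZ = −(0.712696)(0.999843)(-269.8) − (0.712696)(0.017746)(530.8) + (0.701473)(511.3) = 544.21 m.
1° of latitude spans 3600 × 30.90 = 111240 m, so Δφ = 544.21 / 111240 × 3600 = 17.612″.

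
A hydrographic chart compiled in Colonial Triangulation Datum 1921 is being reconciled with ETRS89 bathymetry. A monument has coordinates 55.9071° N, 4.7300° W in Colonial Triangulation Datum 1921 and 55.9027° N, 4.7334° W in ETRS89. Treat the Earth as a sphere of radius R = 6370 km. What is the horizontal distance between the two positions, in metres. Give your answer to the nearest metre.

Δφ = 55.9027° − 55.9071° = -0.0044°; Δλ = -4.7334° − -4.7300° = -0.0034°.
1° along a meridian = πR/180 = 111177 m.
ΔN = Δφ × 111177 = -489.2 m; ΔE = Δλ × 111177 × cos(55.9071°) = -0.0034 × 111177 × 0.560536 = -211.9 m.
Distance = √(ΔE² + ΔN²) = √((-211.9)² + (-489.2)²) = 533.1 m.

533 m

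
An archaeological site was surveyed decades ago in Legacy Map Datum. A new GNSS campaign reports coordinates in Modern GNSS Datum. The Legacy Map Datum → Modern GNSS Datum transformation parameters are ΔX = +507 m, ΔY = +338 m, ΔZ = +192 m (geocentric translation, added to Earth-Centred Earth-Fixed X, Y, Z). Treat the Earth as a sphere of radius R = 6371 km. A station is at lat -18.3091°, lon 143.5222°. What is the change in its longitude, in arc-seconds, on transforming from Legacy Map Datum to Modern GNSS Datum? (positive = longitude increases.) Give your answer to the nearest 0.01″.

Δλ = -19.55″

sin φ = -0.314143, cos φ = 0.949376, sin λ = 0.594511, cos λ = -0.804087.
East component: ΔE = −sin λ·ΔX + cos λ·ΔY = −(0.594511)(507) + (-0.804087)(338) = -573.20 m.
1° of latitude spans πR/180 = 111195 m; at latitude φ, 1° of longitude spans that × cos φ = 105565.7 m, so Δλ = -573.20 / 105565.7 × 3600 = -19.547″.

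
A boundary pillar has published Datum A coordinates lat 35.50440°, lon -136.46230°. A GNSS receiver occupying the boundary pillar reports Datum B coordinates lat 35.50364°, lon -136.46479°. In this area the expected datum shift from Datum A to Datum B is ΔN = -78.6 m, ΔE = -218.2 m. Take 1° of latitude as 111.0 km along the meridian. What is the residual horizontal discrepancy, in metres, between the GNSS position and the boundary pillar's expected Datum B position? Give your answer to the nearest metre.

Observed coordinate differences: Δφ = -0.00076°, Δλ = -0.00249°.
Converting to metres (1° lat = 111000 m, cos φ = 0.814071): observed ΔN = -84.4 m, observed ΔE = -225.0 m.
Subtracting the expected shift leaves a residual of -84.4 − (-78.6) = -5.8 m north and -225.0 − (-218.2) = -6.8 m east.
Residual distance = √((-5.8)² + (-6.8)²) = 8.9 m.

9 m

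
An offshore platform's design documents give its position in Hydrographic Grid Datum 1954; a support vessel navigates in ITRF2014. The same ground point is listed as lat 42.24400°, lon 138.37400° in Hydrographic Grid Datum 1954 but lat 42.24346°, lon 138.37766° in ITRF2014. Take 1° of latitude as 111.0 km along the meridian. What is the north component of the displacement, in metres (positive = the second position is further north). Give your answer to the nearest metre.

Δφ = 42.24346° − 42.24400° = -0.00054°; Δλ = 138.37766° − 138.37400° = +0.00366°.
ΔN = Δφ × 111000 = -59.9 m; ΔE = Δλ × 111000 × cos(42.24400°) = +0.00366 × 111000 × 0.740289 = 300.7 m.

ΔN = -60 m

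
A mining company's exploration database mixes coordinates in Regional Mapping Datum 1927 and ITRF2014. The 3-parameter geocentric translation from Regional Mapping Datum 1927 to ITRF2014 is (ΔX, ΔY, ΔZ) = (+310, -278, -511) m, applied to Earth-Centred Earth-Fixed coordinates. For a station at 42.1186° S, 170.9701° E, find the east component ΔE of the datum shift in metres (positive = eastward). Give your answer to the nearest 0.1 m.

The local east axis at (φ, λ) is (−sin λ, cos λ, 0), so ΔE = −sin(170.9701°)·310 + cos(170.9701°)·(-278) = 225.90 m.

ΔE = 225.9 m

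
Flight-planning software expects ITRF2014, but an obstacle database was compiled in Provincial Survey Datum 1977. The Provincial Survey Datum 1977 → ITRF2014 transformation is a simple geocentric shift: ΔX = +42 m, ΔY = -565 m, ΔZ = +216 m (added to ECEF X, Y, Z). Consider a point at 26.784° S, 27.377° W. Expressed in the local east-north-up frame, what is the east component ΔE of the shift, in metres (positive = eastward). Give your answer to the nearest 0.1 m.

At φ = -26.784°, λ = -27.377°: sin φ = -0.450628, cos φ = 0.892712, sin λ = -0.459843, cos λ = 0.888000.
ΔE = −sin λ·ΔX + cos λ·ΔY = −(-0.459843)·(42) + (0.888000)·(-565) = -482.41 m.

ΔE = -482.4 m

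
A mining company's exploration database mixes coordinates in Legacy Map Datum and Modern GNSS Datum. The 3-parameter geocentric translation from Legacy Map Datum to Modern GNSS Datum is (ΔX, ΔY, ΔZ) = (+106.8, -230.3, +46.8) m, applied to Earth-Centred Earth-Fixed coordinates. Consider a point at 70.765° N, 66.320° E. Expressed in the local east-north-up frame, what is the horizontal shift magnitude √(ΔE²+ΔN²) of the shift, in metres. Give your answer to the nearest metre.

At φ = 70.765°, λ = 66.320°: sin φ = 0.944175, cos φ = 0.329443, sin λ = 0.915803, cos λ = 0.401628.
ΔE = −sin λ·ΔX + cos λ·ΔY = −(0.915803)·(106.8) + (0.401628)·(-230.3) = -190.30 m.
ΔN = −sin φ cos λ·ΔX − sin φ sin λ·ΔY + cos φ·ΔZ = −(0.944175)(0.401628)(106.8) − (0.944175)(0.915803)(-230.3) + (0.329443)(46.8) = 174.05 m.
Horizontal magnitude = √(ΔE² + ΔN²) = √((-190.30)² + 174.05²) = 257.90 m.

258 m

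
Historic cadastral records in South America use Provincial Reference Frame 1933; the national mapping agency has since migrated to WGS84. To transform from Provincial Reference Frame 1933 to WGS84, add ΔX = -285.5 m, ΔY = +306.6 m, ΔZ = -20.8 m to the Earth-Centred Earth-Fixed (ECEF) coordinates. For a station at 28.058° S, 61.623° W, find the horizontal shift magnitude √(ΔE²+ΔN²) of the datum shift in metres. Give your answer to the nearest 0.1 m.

234.2 m

At φ = -28.058°, λ = -61.623°: sin φ = -0.470365, cos φ = 0.882472, sin λ = -0.879839, cos λ = 0.475271.
ΔE = −sin λ·ΔX + cos λ·ΔY = −(-0.879839)·(-285.5) + (0.475271)·(306.6) = -105.48 m.
ΔN = −sin φ cos λ·ΔX − sin φ sin λ·ΔY + cos φ·ΔZ = −(-0.470365)(0.475271)(-285.5) − (-0.470365)(-0.879839)(306.6) + (0.882472)(-20.8) = -209.06 m.
Horizontal magnitude = √(ΔE² + ΔN²) = √((-105.48)² + (-209.06)²) = 234.16 m.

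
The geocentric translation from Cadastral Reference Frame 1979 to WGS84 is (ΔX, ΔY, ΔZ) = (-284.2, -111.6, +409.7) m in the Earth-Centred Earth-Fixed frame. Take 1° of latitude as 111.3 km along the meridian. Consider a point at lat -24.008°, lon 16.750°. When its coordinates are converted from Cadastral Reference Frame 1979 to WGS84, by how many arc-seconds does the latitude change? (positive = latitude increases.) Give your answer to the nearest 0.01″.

Δφ = 8.10″

sin φ = -0.406864, cos φ = 0.913489, sin λ = 0.288196, cos λ = 0.957571.
North component: ΔN = −sin φ cos λ·ΔX − sin φ sin λ·ΔY + cos φ·ΔZ = −(-0.406864)(0.957571)(-284.2) − (-0.406864)(0.288196)(-111.6) + (0.913489)(409.7) = 250.45 m.
1° of latitude spans 111300 m, so Δφ = 250.45 / 111300 × 3600 = 8.101″.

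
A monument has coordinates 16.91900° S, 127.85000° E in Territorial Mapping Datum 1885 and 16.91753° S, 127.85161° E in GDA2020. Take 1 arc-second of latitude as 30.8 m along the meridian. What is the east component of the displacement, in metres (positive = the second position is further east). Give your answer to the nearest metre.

ΔE = 171 m

Δφ = -16.91753° − -16.91900° = +0.00147°; Δλ = 127.85161° − 127.85000° = +0.00161°.
1° of latitude = 3600 × 30.80 = 110880 m.
ΔN = Δφ × 110880 = 163.0 m; ΔE = Δλ × 110880 × cos(-16.91900°) = +0.00161 × 110880 × 0.956717 = 170.8 m.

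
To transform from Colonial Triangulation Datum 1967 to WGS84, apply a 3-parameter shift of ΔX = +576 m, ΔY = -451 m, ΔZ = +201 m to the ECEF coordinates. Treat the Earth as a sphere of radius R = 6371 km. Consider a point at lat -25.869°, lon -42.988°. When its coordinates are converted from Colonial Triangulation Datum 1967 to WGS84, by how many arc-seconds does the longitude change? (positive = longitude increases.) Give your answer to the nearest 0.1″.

Δλ = 2.3″

sin φ = -0.436315, cos φ = 0.899794, sin λ = -0.681845, cos λ = 0.731497.
East component: ΔE = −sin λ·ΔX + cos λ·ΔY = −(-0.681845)(576) + (0.731497)(-451) = 62.84 m.
1° of latitude spans πR/180 = 111195 m; at latitude φ, 1° of longitude spans that × cos φ = 100052.5 m, so Δλ = 62.84 / 100052.5 × 3600 = 2.261″.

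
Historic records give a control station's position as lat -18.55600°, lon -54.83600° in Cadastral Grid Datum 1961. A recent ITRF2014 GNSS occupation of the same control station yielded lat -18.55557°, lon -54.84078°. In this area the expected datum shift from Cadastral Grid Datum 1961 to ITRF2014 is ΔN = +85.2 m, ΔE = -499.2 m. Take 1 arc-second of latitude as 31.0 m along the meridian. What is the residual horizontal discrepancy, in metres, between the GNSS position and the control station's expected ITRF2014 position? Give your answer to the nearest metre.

38 m

Observed coordinate differences: Δφ = +0.00043°, Δλ = -0.00478°.
Converting to metres (1° lat = 111600 m, cos φ = 0.948013): observed ΔN = 48.0 m, observed ΔE = -505.7 m.
Subtracting the expected shift leaves a residual of 48.0 − (85.2) = -37.2 m north and -505.7 − (-499.2) = -6.5 m east.
Residual distance = √((-37.2)² + (-6.5)²) = 37.8 m.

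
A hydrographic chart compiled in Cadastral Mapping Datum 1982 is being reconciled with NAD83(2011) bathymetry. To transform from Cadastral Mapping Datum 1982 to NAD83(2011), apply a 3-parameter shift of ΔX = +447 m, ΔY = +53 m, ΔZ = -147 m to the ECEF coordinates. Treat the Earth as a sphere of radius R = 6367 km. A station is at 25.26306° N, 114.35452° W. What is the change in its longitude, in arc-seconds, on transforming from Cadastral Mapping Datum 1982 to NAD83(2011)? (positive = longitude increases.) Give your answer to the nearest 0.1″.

Δλ = 13.8″

sin φ = 0.426775, cos φ = 0.904358, sin λ = -0.911011, cos λ = -0.412381.
East component: ΔE = −sin λ·ΔX + cos λ·ΔY = −(-0.911011)(447) + (-0.412381)(53) = 385.37 m.
1° of latitude spans πR/180 = 111125 m; at latitude φ, 1° of longitude spans that × cos φ = 100496.9 m, so Δλ = 385.37 / 100496.9 × 3600 = 13.805″.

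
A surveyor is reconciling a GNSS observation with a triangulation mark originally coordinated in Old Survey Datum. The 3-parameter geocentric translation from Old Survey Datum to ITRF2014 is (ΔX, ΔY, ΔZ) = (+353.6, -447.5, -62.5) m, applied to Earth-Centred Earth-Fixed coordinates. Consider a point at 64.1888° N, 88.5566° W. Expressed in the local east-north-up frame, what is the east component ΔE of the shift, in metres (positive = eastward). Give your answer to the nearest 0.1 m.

At φ = 64.1888°, λ = -88.5566°: sin φ = 0.900234, cos φ = 0.435407, sin λ = -0.999683, cos λ = 0.025189.
ΔE = −sin λ·ΔX + cos λ·ΔY = −(-0.999683)·(353.6) + (0.025189)·(-447.5) = 342.22 m.

ΔE = 342.2 m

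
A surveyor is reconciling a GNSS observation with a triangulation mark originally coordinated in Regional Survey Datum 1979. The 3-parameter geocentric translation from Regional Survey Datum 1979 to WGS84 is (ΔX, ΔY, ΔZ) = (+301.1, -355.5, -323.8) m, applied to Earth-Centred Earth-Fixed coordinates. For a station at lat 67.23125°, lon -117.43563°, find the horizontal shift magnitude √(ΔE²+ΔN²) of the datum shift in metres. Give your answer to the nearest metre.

The local east axis at (φ, λ) is (−sin λ, cos λ, 0), so ΔE = −sin(-117.43563°)·301.1 + cos(-117.43563°)·(-355.5) = 431.03 m.
The local north axis is (−sin φ cos λ, −sin φ sin λ, cos φ), giving ΔN = 127.922 − 290.930 − 125.315 = -288.32 m.
Horizontal magnitude = √(ΔE² + ΔN²) = √(431.03² + (-288.32)²) = 518.57 m.

519 m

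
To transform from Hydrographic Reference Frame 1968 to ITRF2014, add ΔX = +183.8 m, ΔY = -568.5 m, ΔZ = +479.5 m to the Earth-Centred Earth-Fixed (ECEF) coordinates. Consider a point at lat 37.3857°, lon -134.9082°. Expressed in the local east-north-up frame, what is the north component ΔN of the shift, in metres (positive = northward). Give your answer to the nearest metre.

At φ = 37.3857°, λ = -134.9082°: sin φ = 0.607178, cos φ = 0.794566, sin λ = -0.708239, cos λ = -0.705973.
ΔN = −sin φ cos λ·ΔX − sin φ sin λ·ΔY + cos φ·ΔZ = −(0.607178)(-0.705973)(183.8) − (0.607178)(-0.708239)(-568.5) + (0.794566)(479.5) = 215.31 m.

ΔN = 215 m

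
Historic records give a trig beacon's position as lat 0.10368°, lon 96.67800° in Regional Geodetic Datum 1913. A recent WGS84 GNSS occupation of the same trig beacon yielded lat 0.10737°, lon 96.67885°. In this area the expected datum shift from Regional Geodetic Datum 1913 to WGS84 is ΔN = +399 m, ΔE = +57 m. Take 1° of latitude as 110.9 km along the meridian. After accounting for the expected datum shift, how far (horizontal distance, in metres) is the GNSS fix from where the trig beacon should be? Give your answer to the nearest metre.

39 m

Observed coordinate differences: Δφ = +0.00369°, Δλ = +0.00085°.
Converting to metres (1° lat = 110900 m, cos φ = 0.999998): observed ΔN = 409.2 m, observed ΔE = 94.3 m.
Subtracting the expected shift leaves a residual of 409.2 − (399) = 10.2 m north and 94.3 − (57) = 37.3 m east.
Residual distance = √(10.2² + 37.3²) = 38.6 m.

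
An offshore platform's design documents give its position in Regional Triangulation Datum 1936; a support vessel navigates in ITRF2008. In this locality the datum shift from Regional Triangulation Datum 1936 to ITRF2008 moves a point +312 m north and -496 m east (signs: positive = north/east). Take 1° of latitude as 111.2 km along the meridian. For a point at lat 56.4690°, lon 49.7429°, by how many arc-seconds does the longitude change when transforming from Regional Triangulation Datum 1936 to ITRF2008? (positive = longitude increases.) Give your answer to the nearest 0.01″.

Δλ = -29.07″

At latitude 56.4690°, cos φ = 0.552388.
1° of longitude at this latitude = 111.2 × cos φ = 61.43 km, so Δλ = -496.0 / 61425.6 = -0.0080748° = -29.069″.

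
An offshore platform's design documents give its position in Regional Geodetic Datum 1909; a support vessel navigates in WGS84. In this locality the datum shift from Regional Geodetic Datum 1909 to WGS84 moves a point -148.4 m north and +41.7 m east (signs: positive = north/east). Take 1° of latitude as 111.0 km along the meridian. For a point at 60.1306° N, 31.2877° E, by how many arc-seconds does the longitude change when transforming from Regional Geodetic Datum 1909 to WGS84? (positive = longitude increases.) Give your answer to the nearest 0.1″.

At latitude 60.1306°, cos φ = 0.498025.
1° of longitude at this latitude = 111.0 × cos φ = 55.28 km, so Δλ = 41.7 / 55280.7 = 0.0007543° = 2.716″.

Δλ = 2.7″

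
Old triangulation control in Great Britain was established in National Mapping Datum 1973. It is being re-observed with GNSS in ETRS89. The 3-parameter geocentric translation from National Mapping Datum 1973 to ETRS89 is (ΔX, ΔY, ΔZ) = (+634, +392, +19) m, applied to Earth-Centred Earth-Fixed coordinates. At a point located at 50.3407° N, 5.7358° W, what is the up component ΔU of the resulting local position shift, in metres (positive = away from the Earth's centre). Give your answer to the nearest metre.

The local up (radial) axis is (cos φ cos λ, cos φ sin λ, sin φ), giving ΔU = 402.606 − 25.004 + 14.627 = 392.23 m.

ΔU = 392 m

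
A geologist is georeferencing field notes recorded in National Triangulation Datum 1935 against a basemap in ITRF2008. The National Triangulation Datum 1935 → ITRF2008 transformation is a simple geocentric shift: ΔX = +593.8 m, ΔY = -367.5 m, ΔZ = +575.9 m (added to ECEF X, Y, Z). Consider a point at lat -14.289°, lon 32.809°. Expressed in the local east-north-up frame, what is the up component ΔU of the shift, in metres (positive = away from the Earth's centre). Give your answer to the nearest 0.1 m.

At φ = -14.289°, λ = 32.809°: sin φ = -0.246813, cos φ = 0.969063, sin λ = 0.541840, cos λ = 0.840482.
ΔU = cos φ cos λ·ΔX + cos φ sin λ·ΔY + sin φ·ΔZ = (0.969063)(0.840482)(593.8) + (0.969063)(0.541840)(-367.5) + (-0.246813)(575.9) = 148.53 m.

ΔU = 148.5 m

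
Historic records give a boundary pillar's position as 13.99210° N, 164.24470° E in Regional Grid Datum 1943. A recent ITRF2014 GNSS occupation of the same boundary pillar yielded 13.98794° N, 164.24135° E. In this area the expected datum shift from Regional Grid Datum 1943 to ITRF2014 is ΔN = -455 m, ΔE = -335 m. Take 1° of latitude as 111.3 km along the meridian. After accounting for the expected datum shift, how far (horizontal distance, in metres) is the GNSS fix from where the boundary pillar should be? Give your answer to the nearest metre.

28 m

Observed coordinate differences: Δφ = -0.00416°, Δλ = -0.00335°.
Converting to metres (1° lat = 111300 m, cos φ = 0.970329): observed ΔN = -463.0 m, observed ΔE = -361.8 m.
Subtracting the expected shift leaves a residual of -463.0 − (-455) = -8.0 m north and -361.8 − (-335) = -26.8 m east.
Residual distance = √((-8.0)² + (-26.8)²) = 28.0 m.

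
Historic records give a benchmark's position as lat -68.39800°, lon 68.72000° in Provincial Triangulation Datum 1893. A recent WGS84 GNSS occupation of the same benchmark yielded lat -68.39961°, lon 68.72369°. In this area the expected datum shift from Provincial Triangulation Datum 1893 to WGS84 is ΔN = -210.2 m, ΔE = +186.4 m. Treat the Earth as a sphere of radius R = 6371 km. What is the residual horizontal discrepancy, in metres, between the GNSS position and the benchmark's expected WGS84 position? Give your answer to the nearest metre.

47 m

Observed coordinate differences: Δφ = -0.00161°, Δλ = +0.00369°.
Converting to metres (1° lat = 111195 m, cos φ = 0.368157): observed ΔN = -179.0 m, observed ΔE = 151.1 m.
Subtracting the expected shift leaves a residual of -179.0 − (-210.2) = 31.2 m north and 151.1 − (186.4) = -35.3 m east.
Residual distance = √(31.2² + (-35.3)²) = 47.1 m.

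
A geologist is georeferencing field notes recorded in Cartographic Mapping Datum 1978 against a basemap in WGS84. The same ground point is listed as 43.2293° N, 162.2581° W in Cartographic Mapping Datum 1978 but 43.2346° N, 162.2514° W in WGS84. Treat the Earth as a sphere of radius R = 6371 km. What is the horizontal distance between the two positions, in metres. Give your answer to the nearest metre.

801 m

Δφ = 43.2346° − 43.2293° = +0.0053°; Δλ = -162.2514° − -162.2581° = +0.0067°.
1° along a meridian = πR/180 = 111195 m.
ΔN = Δφ × 111195 = 589.3 m; ΔE = Δλ × 111195 × cos(43.2293°) = +0.0067 × 111195 × 0.728618 = 542.8 m.
Distance = √(ΔE² + ΔN²) = √(542.8² + 589.3²) = 801.2 m.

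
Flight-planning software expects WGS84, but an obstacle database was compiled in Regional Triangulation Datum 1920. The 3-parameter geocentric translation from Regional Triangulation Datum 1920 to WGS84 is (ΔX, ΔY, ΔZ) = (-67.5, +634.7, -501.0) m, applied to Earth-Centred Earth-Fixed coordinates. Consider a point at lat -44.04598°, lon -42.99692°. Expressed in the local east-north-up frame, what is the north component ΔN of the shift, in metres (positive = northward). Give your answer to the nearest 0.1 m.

At φ = -44.04598°, λ = -42.99692°: sin φ = -0.695235, cos φ = 0.718782, sin λ = -0.681959, cos λ = 0.731390.
ΔN = −sin φ cos λ·ΔX − sin φ sin λ·ΔY + cos φ·ΔZ = −(-0.695235)(0.731390)(-67.5) − (-0.695235)(-0.681959)(634.7) + (0.718782)(-501.0) = -695.36 m.

ΔN = -695.4 m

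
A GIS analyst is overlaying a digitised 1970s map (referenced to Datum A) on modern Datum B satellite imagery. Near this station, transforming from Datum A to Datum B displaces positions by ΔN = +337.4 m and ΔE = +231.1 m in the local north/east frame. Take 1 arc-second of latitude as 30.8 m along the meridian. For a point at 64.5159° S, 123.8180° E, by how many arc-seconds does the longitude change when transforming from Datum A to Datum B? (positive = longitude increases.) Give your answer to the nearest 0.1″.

At latitude -64.5159°, cos φ = 0.430261.
1″ of longitude at this latitude = 30.80 × cos φ = 13.2520 m, so Δλ = 231.1 / 13.2520 = 17.439″.

Δλ = 17.4″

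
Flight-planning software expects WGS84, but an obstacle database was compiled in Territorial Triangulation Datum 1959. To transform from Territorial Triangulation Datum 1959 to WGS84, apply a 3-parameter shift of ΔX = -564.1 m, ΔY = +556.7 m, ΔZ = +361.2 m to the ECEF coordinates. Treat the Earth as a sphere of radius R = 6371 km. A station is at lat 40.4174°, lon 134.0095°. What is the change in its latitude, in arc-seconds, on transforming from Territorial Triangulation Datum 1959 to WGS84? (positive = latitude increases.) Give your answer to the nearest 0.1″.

sin φ = 0.648351, cos φ = 0.761341, sin λ = 0.719225, cos λ = -0.694778.
North component: ΔN = −sin φ cos λ·ΔX − sin φ sin λ·ΔY + cos φ·ΔZ = −(0.648351)(-0.694778)(-564.1) − (0.648351)(0.719225)(556.7) + (0.761341)(361.2) = -238.70 m.
1° of latitude spans πR/180 = 111195 m, so Δφ = -238.70 / 111195 × 3600 = -7.728″.

Δφ = -7.7″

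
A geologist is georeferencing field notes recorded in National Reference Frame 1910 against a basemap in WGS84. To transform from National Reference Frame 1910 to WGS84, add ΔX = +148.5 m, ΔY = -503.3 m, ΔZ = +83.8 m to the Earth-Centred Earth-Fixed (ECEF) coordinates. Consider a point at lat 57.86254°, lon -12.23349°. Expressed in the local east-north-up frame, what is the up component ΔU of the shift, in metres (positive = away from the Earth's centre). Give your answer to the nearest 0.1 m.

ΔU = 204.9 m

At φ = 57.86254°, λ = -12.23349°: sin φ = 0.846774, cos φ = 0.531952, sin λ = -0.211896, cos λ = 0.977292.
ΔU = cos φ cos λ·ΔX + cos φ sin λ·ΔY + sin φ·ΔZ = (0.531952)(0.977292)(148.5) + (0.531952)(-0.211896)(-503.3) + (0.846774)(83.8) = 204.89 m.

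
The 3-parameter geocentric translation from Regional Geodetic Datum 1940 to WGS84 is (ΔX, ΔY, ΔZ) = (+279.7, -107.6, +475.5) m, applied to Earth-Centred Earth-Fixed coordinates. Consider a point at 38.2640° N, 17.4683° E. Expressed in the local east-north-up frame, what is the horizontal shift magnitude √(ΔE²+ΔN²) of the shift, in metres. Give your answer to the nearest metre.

295 m

The local east axis at (φ, λ) is (−sin λ, cos λ, 0), so ΔE = −sin(17.4683°)·279.7 + cos(17.4683°)·(-107.6) = -186.60 m.
The local north axis is (−sin φ cos λ, −sin φ sin λ, cos φ), giving ΔN = -165.226 + 20.002 + 373.346 = 228.12 m.
Horizontal magnitude = √(ΔE² + ΔN²) = √((-186.60)² + 228.12²) = 294.72 m.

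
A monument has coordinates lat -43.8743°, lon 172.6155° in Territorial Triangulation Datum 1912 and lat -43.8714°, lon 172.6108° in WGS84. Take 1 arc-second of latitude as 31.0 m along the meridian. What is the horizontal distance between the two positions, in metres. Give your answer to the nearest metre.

Δφ = -43.8714° − -43.8743° = +0.0029°; Δλ = 172.6108° − 172.6155° = -0.0047°.
1° of latitude = 3600 × 31.00 = 111600 m.
ΔN = Δφ × 111600 = 323.6 m; ΔE = Δλ × 111600 × cos(-43.8743°) = -0.0047 × 111600 × 0.720862 = -378.1 m.
Distance = √(ΔE² + ΔN²) = √((-378.1)² + 323.6²) = 497.7 m.

498 m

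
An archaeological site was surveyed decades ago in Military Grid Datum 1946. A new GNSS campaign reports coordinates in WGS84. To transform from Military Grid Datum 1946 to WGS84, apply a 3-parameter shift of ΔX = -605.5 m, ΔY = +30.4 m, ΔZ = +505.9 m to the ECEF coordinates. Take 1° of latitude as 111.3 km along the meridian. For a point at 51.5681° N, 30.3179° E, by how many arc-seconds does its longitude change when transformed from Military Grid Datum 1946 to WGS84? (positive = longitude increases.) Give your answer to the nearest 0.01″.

Δλ = 17.27″

sin φ = 0.783348, cos φ = 0.621584, sin λ = 0.504797, cos λ = 0.863238.
East component: ΔE = −sin λ·ΔX + cos λ·ΔY = −(0.504797)(-605.5) + (0.863238)(30.4) = 331.90 m.
1° of latitude spans 111300 m; at latitude φ, 1° of longitude spans that × cos φ = 69182.3 m, so Δλ = 331.90 / 69182.3 × 3600 = 17.271″.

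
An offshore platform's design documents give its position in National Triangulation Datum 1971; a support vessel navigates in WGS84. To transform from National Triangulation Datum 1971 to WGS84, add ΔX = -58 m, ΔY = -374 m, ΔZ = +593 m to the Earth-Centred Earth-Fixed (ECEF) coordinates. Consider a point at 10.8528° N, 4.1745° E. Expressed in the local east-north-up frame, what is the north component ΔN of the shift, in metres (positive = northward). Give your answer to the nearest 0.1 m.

ΔN = 598.4 m

At φ = 10.8528°, λ = 4.1745°: sin φ = 0.188286, cos φ = 0.982114, sin λ = 0.072794, cos λ = 0.997347.
ΔN = −sin φ cos λ·ΔX − sin φ sin λ·ΔY + cos φ·ΔZ = −(0.188286)(0.997347)(-58) − (0.188286)(0.072794)(-374) + (0.982114)(593) = 598.41 m.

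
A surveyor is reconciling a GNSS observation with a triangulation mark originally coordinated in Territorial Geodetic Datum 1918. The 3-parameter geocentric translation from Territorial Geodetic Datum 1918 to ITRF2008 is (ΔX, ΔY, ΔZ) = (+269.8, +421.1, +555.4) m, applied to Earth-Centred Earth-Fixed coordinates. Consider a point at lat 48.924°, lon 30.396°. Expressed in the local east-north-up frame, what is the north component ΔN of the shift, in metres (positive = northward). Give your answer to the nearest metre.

ΔN = 29 m

The local north axis is (−sin φ cos λ, −sin φ sin λ, cos φ), giving ΔN = -175.430 − 160.617 + 364.931 = 28.88 m.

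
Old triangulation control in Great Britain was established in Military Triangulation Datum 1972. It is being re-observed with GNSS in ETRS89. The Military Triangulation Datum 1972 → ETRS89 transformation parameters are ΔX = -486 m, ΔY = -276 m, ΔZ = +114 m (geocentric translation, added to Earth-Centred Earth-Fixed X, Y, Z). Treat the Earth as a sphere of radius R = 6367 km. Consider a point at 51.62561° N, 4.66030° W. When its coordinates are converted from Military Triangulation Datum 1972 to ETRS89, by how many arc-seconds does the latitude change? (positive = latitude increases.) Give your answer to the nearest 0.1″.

sin φ = 0.783971, cos φ = 0.620797, sin λ = -0.081248, cos λ = 0.996694.
North component: ΔN = −sin φ cos λ·ΔX − sin φ sin λ·ΔY + cos φ·ΔZ = −(0.783971)(0.996694)(-486) − (0.783971)(-0.081248)(-276) + (0.620797)(114) = 432.94 m.
1° of latitude spans πR/180 = 111125 m, so Δφ = 432.94 / 111125 × 3600 = 14.026″.

Δφ = 14.0″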